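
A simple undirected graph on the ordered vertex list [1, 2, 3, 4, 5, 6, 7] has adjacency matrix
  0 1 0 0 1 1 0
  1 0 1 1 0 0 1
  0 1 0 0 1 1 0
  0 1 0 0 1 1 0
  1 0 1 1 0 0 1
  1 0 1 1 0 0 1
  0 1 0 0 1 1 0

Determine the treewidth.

A width-3 tree decomposition is:
Bags: B1 = {2, 4, 5, 6}  B2 = {2, 5, 6, 7}  B3 = {1, 2, 5, 6}  B4 = {2, 3, 5, 6}
Tree: B1–B2, B2–B3, B3–B4
The largest bag has 4 vertices, giving width 3; this decomposition certifies tw(G) ≤ 3. For the lower bound: the 4 vertex sets {4,6}, {2,7}, {5}, {1} are disjoint, each induces a connected subgraph, and every pair is joined by at least one edge of G. Contracting each set to a single vertex therefore yields K_{4} as a minor, and since treewidth is minor-monotone, tw(G) ≥ tw(K_{4}) = 3. The upper and lower bounds meet at 3, so that is the treewidth.

3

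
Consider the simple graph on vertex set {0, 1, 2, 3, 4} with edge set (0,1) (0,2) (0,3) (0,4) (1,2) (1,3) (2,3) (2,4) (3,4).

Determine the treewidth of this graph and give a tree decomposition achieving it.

Each bag holds 4 vertices, so the decomposition has width 3, which upper-bounds the treewidth. Conversely, {0, 1, 2, 3} is a clique of size 4, and the vertices of any clique must share a bag in every tree decomposition; so some bag has ≥ 4 vertices and tw(G) ≥ 3. Therefore the treewidth is 3.

Treewidth 3.
Bags: B1 = {0, 1, 2, 3}  B2 = {0, 2, 3, 4}
Tree: B1–B2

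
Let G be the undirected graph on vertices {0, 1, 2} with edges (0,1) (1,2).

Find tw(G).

A width-1 tree decomposition is:
Bags: B1 = {0, 1}  B2 = {1, 2}
Tree: B1–B2
Every bag has size at most 2, so the width is 2 − 1 = 1 and tw(G) ≤ 1. Any graph with an edge has treewidth ≥ 1, and G has the edge 1–0. Therefore the treewidth is 1.

1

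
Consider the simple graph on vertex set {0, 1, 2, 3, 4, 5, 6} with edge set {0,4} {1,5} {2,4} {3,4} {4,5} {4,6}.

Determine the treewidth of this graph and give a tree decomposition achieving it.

Treewidth 1.
One such decomposition:
Bags: B1 = {1, 5}  B2 = {4, 5}  B3 = {2, 4}  B4 = {4, 6}  B5 = {0, 4}  B6 = {3, 4}
Tree: B1–B2, B2–B3, B3–B4, B4–B5, B5–B6

Every bag has size at most 2, so the width is 2 − 1 = 1 and tw(G) ≤ 1. Any graph with an edge has treewidth ≥ 1, and G has the edge 5–1. Hence tw(G) = 1 exactly.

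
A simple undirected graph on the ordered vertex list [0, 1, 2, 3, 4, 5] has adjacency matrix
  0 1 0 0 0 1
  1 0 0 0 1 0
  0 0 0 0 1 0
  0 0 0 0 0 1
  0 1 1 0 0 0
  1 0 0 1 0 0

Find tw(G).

1

A width-1 tree decomposition is:
Bags: B1 = {3, 5}  B2 = {0, 5}  B3 = {0, 1}  B4 = {1, 4}  B5 = {2, 4}
Tree: B1–B2, B2–B3, B3–B4, B4–B5
Every bag has size at most 2, so the width is 2 − 1 = 1 and tw(G) ≤ 1. G has an edge, so its treewidth is at least 1. Combining the bounds, tw(G) = 1.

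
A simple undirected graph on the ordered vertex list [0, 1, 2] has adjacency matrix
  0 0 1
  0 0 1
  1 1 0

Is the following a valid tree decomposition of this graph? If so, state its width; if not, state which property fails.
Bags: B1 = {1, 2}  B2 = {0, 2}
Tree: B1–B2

Yes; width 1.

Checking the three conditions: (i) the bags cover all of {0, 1, 2}; (ii) for each edge, some bag contains both endpoints; (iii) the bags containing any fixed vertex form a subtree. All hold, so the decomposition is valid with width 2 − 1 = 1.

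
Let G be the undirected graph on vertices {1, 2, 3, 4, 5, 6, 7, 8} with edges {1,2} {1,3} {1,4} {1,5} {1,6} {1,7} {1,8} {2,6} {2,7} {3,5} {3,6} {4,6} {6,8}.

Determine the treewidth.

A width-2 tree decomposition is:
Bags: B1 = {1, 2, 6}  B2 = {1, 4, 6}  B3 = {1, 3, 6}  B4 = {1, 2, 7}  B5 = {1, 3, 5}  B6 = {1, 6, 8}
Tree: B1–B2, B2–B3, B1–B4, B3–B5, B3–B6
Every bag has size at most 3, so the width is 3 − 1 = 2 and tw(G) ≤ 2. Conversely, {1, 3, 5} is a clique of size 3, and the vertices of any clique must share a bag in every tree decomposition; so some bag has ≥ 3 vertices and tw(G) ≥ 2. Therefore the treewidth is 2.

2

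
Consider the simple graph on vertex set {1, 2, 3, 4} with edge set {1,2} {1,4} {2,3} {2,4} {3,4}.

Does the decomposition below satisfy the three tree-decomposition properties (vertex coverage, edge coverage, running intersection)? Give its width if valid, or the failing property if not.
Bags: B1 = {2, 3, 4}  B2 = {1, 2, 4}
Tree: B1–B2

Yes; width 2.

Checking the three conditions: (i) the bags cover all of {1, 2, 3, 4}; (ii) for each edge, some bag contains both endpoints; (iii) the bags containing any fixed vertex form a subtree. All hold, so the decomposition is valid with width 3 − 1 = 2.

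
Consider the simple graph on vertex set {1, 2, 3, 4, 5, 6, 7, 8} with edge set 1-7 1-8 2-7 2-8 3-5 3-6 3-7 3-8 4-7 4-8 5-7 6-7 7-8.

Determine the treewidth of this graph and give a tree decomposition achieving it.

Treewidth 2.
One such decomposition:
Bags: B1 = {3, 7, 8}  B2 = {2, 7, 8}  B3 = {3, 5, 7}  B4 = {4, 7, 8}  B5 = {1, 7, 8}  B6 = {3, 6, 7}
Tree: B1–B2, B1–B3, B2–B4, B2–B5, B3–B6

The largest bag has 3 vertices, giving width 2; this decomposition certifies tw(G) ≤ 2. Conversely, {1, 7, 8} is a clique of size 3, and the vertices of any clique must share a bag in every tree decomposition; so some bag has ≥ 3 vertices and tw(G) ≥ 2. The upper and lower bounds meet at 2, so that is the treewidth.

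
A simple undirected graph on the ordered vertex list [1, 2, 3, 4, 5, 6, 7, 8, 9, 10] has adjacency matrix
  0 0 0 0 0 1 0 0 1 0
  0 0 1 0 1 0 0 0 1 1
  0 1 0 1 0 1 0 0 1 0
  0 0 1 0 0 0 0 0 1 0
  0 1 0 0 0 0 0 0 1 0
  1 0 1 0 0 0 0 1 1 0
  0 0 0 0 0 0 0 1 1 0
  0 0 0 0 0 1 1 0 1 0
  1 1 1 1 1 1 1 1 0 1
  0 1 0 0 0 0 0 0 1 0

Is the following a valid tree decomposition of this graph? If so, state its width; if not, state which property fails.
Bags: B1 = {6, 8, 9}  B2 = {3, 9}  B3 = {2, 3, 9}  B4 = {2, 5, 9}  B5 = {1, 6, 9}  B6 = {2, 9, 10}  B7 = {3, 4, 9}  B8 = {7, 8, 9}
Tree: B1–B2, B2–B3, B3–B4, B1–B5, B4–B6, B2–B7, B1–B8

A tree decomposition must satisfy three properties: every vertex lies in some bag; for every edge, both endpoints lie together in some bag; and for every vertex, the bags containing it form a connected subtree. Here edge (6,3) lies in no bag, so the decomposition is invalid.

No — edge (6,3) lies in no bag.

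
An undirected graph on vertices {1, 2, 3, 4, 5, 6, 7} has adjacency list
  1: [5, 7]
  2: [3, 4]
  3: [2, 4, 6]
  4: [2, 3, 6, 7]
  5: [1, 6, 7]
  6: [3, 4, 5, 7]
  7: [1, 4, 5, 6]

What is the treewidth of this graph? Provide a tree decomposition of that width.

Treewidth 2.
One optimal decomposition is:
Bags: B1 = {4, 6, 7}  B2 = {5, 6, 7}  B3 = {3, 4, 6}  B4 = {2, 3, 4}  B5 = {1, 5, 7}
Tree: B1–B2, B1–B3, B3–B4, B2–B5

The largest bag has 3 vertices, giving width 2; this decomposition certifies tw(G) ≤ 2. On the other hand G contains the 3-clique {1, 5, 7}. A clique must lie in a single bag of any decomposition, so no decomposition can have width below 2. Hence tw(G) = 2 exactly.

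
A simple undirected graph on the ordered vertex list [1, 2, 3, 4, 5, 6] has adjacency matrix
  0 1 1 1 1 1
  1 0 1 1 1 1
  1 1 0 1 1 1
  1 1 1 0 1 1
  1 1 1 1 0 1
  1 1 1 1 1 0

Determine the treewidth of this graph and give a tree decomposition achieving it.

Treewidth 5.
One optimal decomposition is:
Bags: B1 = {1, 2, 3, 4, 5, 6}
Tree: (single bag)

A single bag containing all 6 vertices is trivially a valid decomposition of width 5. Conversely, {1, 2, 3, 4, 5, 6} is a clique of size 6, and the vertices of any clique must share a bag in every tree decomposition; so some bag has ≥ 6 vertices and tw(G) ≥ 5. Combining the bounds, tw(G) = 5.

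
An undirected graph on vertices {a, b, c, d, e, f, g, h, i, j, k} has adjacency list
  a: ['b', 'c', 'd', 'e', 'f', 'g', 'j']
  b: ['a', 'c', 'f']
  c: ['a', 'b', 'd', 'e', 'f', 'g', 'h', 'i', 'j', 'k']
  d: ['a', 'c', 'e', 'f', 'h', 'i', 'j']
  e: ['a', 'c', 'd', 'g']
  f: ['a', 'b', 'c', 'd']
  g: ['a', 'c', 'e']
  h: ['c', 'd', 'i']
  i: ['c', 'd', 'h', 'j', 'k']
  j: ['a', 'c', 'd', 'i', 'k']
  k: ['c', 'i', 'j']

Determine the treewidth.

3

A width-3 tree decomposition is:
Bags: B1 = {a, c, d, j}  B2 = {a, c, d, f}  B3 = {c, d, i, j}  B4 = {c, i, j, k}  B5 = {a, c, d, e}  B6 = {c, d, h, i}  B7 = {a, b, c, f}  B8 = {a, c, e, g}
Tree: B1–B2, B1–B3, B3–B4, B2–B5, B3–B6, B2–B7, B5–B8
Every bag has size at most 4, so the width is 4 − 1 = 3 and tw(G) ≤ 3. For the lower bound, the 4 vertices {c, d, h, i} are pairwise adjacent, and any tree decomposition puts a clique entirely inside one bag — forcing width ≥ 3. Hence tw(G) = 3 exactly.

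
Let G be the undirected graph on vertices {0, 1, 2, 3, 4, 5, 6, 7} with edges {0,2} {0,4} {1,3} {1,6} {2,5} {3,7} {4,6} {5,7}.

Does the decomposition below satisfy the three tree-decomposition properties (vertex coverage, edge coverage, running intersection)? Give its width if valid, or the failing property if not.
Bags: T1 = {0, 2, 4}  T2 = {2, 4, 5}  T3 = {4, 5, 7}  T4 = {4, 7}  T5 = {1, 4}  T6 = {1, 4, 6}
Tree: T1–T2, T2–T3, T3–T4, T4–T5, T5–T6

No — vertex 3 appears in no bag.

A tree decomposition must satisfy three properties: every vertex lies in some bag; for every edge, both endpoints lie together in some bag; and for every vertex, the bags containing it form a connected subtree. Here vertex 3 appears in no bag, so the decomposition is invalid.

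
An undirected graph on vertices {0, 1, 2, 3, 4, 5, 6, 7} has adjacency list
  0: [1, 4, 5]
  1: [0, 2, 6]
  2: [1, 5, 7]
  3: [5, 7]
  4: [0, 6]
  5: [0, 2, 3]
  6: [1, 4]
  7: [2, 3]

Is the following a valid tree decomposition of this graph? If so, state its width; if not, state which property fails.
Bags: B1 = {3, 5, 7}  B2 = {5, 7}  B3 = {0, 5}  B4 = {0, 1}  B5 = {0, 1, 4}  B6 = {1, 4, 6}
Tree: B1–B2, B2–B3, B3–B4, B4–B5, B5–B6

No — vertex 2 appears in no bag.

A tree decomposition must satisfy three properties: every vertex lies in some bag; for every edge, both endpoints lie together in some bag; and for every vertex, the bags containing it form a connected subtree. Here vertex 2 appears in no bag, so the decomposition is invalid.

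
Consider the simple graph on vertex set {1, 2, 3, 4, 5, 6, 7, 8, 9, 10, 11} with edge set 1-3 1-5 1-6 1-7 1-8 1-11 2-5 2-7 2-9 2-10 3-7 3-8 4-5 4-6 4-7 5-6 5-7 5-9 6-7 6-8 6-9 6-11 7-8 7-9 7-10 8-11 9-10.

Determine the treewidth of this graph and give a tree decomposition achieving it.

The largest bag has 4 vertices, giving width 3; this decomposition certifies tw(G) ≤ 3. On the other hand G contains the 4-clique {1, 6, 8, 11}. A clique must lie in a single bag of any decomposition, so no decomposition can have width below 3. Therefore the treewidth is 3.

Treewidth 3.
One optimal decomposition is:
Bags: B1 = {5, 6, 7, 9}  B2 = {2, 5, 7, 9}  B3 = {4, 5, 6, 7}  B4 = {2, 7, 9, 10}  B5 = {1, 5, 6, 7}  B6 = {1, 6, 7, 8}  B7 = {1, 6, 8, 11}  B8 = {1, 3, 7, 8}
Tree: B1–B2, B1–B3, B2–B4, B3–B5, B5–B6, B6–B7, B6–B8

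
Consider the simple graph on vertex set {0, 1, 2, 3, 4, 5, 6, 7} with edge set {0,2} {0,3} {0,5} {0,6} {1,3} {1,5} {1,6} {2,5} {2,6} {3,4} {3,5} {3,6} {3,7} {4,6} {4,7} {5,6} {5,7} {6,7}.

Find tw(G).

A width-3 tree decomposition is:
Bags: B1 = {0, 2, 5, 6}  B2 = {0, 3, 5, 6}  B3 = {3, 5, 6, 7}  B4 = {1, 3, 5, 6}  B5 = {3, 4, 6, 7}
Tree: B1–B2, B2–B3, B3–B4, B3–B5
Each bag holds 4 vertices, so the decomposition has width 3, which upper-bounds the treewidth. On the other hand G contains the 4-clique {0, 2, 5, 6}. A clique must lie in a single bag of any decomposition, so no decomposition can have width below 3. The upper and lower bounds meet at 3, so that is the treewidth.

3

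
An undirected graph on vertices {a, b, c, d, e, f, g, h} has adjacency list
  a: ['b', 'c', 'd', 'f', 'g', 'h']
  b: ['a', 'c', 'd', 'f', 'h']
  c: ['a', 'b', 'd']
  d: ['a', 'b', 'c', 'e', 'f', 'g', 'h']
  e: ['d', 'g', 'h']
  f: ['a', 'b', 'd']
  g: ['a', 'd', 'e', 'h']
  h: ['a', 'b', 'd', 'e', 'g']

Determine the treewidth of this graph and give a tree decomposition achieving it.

The largest bag has 4 vertices, giving width 3; this decomposition certifies tw(G) ≤ 3. On the other hand G contains the 4-clique {d, e, g, h}. A clique must lie in a single bag of any decomposition, so no decomposition can have width below 3. Hence tw(G) = 3 exactly.

Treewidth 3.
Bags: B1 = {a, b, d, f}  B2 = {a, b, d, h}  B3 = {a, b, c, d}  B4 = {a, d, g, h}  B5 = {d, e, g, h}
Tree: B1–B2, B1–B3, B2–B4, B4–B5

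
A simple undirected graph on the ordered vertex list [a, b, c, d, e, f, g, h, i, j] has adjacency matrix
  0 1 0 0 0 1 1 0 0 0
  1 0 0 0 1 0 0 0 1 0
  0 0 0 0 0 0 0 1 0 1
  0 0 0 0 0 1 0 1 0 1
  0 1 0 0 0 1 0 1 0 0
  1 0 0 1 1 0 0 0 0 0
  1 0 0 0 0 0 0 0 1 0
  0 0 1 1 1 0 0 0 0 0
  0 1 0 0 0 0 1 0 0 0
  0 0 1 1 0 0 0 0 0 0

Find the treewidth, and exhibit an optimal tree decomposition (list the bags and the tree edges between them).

Treewidth 2.
One such decomposition:
Bags: B1 = {c, d, j}  B2 = {c, d, h}  B3 = {d, f, h}  B4 = {e, f, h}  B5 = {a, e, f}  B6 = {a, b, e}  B7 = {a, b, g}  B8 = {b, g, i}
Tree: B1–B2, B2–B3, B3–B4, B4–B5, B5–B6, B6–B7, B7–B8

Every bag has size at most 3, so the width is 3 − 1 = 2 and tw(G) ≤ 2. The edges j–c–h–d–j form a cycle, so G is not a tree and its treewidth is at least 2. The upper and lower bounds meet at 2, so that is the treewidth.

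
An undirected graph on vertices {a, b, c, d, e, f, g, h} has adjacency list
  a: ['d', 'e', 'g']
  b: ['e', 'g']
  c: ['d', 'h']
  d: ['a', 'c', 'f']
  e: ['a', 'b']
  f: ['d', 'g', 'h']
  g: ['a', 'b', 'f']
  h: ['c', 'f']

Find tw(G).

2

A width-2 tree decomposition is:
Bags: B1 = {b, e, g}  B2 = {a, e, g}  B3 = {a, f, g}  B4 = {a, d, f}  B5 = {d, f, h}  B6 = {c, d, h}
Tree: B1–B2, B2–B3, B3–B4, B4–B5, B5–B6
The largest bag has 3 vertices, giving width 2; this decomposition certifies tw(G) ≤ 2. The edges b–e–a–g–b form a cycle, so G is not a tree and its treewidth is at least 2. The upper and lower bounds meet at 2, so that is the treewidth.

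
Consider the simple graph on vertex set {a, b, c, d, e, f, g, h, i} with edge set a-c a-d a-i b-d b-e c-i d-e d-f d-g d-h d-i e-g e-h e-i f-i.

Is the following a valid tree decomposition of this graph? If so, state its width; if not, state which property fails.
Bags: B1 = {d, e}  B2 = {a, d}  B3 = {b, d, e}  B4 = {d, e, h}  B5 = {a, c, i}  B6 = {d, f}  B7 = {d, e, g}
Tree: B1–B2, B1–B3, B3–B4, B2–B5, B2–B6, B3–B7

A tree decomposition must satisfy three properties: every vertex lies in some bag; for every edge, both endpoints lie together in some bag; and for every vertex, the bags containing it form a connected subtree. Here edge (e,i) lies in no bag, so the decomposition is invalid.

No — edge (e,i) lies in no bag.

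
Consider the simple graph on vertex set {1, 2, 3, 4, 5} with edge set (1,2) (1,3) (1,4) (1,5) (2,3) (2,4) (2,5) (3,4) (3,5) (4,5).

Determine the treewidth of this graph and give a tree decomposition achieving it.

Treewidth 4.
One such decomposition:
Bags: B1 = {1, 2, 3, 4, 5}
Tree: (single bag)

A single bag containing all 5 vertices is trivially a valid decomposition of width 4. Conversely, {1, 2, 3, 4, 5} is a clique of size 5, and the vertices of any clique must share a bag in every tree decomposition; so some bag has ≥ 5 vertices and tw(G) ≥ 4. The upper and lower bounds meet at 4, so that is the treewidth.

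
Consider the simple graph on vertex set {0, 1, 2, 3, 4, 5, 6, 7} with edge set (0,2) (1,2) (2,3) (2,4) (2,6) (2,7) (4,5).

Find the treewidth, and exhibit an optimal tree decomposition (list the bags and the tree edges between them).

The largest bag has 2 vertices, giving width 1; this decomposition certifies tw(G) ≤ 1. G has an edge, so its treewidth is at least 1. The upper and lower bounds meet at 1, so that is the treewidth.

Treewidth 1.
Bags: B1 = {1, 2}  B2 = {0, 2}  B3 = {2, 6}  B4 = {2, 4}  B5 = {2, 3}  B6 = {2, 7}  B7 = {4, 5}
Tree: B1–B2, B2–B3, B3–B4, B3–B5, B4–B6, B4–B7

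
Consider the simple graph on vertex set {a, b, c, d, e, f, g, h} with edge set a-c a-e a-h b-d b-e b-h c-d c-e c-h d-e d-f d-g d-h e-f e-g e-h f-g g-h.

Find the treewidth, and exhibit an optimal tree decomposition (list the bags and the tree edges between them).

Each bag holds 4 vertices, so the decomposition has width 3, which upper-bounds the treewidth. On the other hand G contains the 4-clique {d, e, g, h}. A clique must lie in a single bag of any decomposition, so no decomposition can have width below 3. The upper and lower bounds meet at 3, so that is the treewidth.

Treewidth 3.
One optimal decomposition is:
Bags: B1 = {b, d, e, h}  B2 = {d, e, g, h}  B3 = {d, e, f, g}  B4 = {c, d, e, h}  B5 = {a, c, e, h}
Tree: B1–B2, B2–B3, B1–B4, B4–B5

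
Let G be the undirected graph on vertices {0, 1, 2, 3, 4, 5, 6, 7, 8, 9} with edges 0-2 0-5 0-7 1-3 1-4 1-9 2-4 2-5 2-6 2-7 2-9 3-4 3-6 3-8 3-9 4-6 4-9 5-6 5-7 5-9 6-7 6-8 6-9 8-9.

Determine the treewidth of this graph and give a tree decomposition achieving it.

Treewidth 3.
Bags: B1 = {2, 4, 6, 9}  B2 = {2, 5, 6, 9}  B3 = {2, 5, 6, 7}  B4 = {3, 4, 6, 9}  B5 = {0, 2, 5, 7}  B6 = {1, 3, 4, 9}  B7 = {3, 6, 8, 9}
Tree: B1–B2, B2–B3, B1–B4, B3–B5, B4–B6, B4–B7

The largest bag has 4 vertices, giving width 3; this decomposition certifies tw(G) ≤ 3. On the other hand G contains the 4-clique {0, 2, 5, 7}. A clique must lie in a single bag of any decomposition, so no decomposition can have width below 3. The upper and lower bounds meet at 3, so that is the treewidth.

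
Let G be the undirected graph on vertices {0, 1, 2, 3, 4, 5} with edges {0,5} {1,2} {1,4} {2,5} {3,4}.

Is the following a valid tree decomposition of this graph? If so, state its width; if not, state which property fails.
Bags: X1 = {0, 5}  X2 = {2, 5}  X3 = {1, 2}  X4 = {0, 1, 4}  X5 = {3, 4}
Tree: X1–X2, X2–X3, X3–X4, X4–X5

No — bags containing vertex 0 are not connected in the tree.

A tree decomposition must satisfy three properties: every vertex lies in some bag; for every edge, both endpoints lie together in some bag; and for every vertex, the bags containing it form a connected subtree. Here bags containing vertex 0 are not connected in the tree, so the decomposition is invalid.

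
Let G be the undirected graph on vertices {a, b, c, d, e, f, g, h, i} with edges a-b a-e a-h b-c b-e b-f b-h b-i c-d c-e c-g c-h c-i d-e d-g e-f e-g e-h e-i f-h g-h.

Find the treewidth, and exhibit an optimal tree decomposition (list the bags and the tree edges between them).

Treewidth 3.
Bags: B1 = {c, e, g, h}  B2 = {b, c, e, h}  B3 = {b, c, e, i}  B4 = {c, d, e, g}  B5 = {a, b, e, h}  B6 = {b, e, f, h}
Tree: B1–B2, B2–B3, B1–B4, B2–B5, B5–B6

The largest bag has 4 vertices, giving width 3; this decomposition certifies tw(G) ≤ 3. Conversely, {c, d, e, g} is a clique of size 4, and the vertices of any clique must share a bag in every tree decomposition; so some bag has ≥ 4 vertices and tw(G) ≥ 3. Therefore the treewidth is 3.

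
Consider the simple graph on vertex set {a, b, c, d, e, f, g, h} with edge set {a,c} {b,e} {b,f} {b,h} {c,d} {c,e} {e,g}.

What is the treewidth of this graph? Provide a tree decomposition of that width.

Each bag holds 2 vertices, so the decomposition has width 1, which upper-bounds the treewidth. Since G has at least one edge (e.g. c–e), it is not an edgeless graph, so tw(G) ≥ 1. The upper and lower bounds meet at 1, so that is the treewidth.

Treewidth 1.
One such decomposition:
Bags: B1 = {c, e}  B2 = {e, g}  B3 = {a, c}  B4 = {b, e}  B5 = {b, f}  B6 = {b, h}  B7 = {c, d}
Tree: B1–B2, B1–B3, B2–B4, B4–B5, B4–B6, B1–B7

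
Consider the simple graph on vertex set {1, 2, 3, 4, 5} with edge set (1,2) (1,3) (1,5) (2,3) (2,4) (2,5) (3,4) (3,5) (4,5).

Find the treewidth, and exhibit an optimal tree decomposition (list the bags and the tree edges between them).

The largest bag has 4 vertices, giving width 3; this decomposition certifies tw(G) ≤ 3. Conversely, {1, 2, 3, 5} is a clique of size 4, and the vertices of any clique must share a bag in every tree decomposition; so some bag has ≥ 4 vertices and tw(G) ≥ 3. Combining the bounds, tw(G) = 3.

Treewidth 3.
One such decomposition:
Bags: B1 = {2, 3, 4, 5}  B2 = {1, 2, 3, 5}
Tree: B1–B2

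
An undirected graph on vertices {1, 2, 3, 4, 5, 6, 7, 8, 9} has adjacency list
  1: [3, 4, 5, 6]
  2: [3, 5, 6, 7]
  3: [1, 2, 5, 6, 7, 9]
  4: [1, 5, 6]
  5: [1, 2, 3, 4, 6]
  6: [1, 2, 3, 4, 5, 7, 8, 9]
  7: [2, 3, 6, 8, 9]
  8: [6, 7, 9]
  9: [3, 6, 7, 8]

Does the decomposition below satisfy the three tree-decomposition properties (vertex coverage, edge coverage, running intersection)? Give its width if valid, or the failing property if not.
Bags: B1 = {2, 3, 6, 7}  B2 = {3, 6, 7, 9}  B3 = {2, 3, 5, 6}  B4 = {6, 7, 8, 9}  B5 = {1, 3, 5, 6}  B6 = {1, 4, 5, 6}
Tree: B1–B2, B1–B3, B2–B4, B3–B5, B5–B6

Every vertex of G appears in some bag (union = {1, 2, 3, 4, 5, 6, 7, 8, 9}); every edge is covered by a bag; and for each vertex v the set of bags containing v is connected in the bag tree. The decomposition is therefore valid. The largest bag has 4 vertices, so the width is 3.

Yes; width 3.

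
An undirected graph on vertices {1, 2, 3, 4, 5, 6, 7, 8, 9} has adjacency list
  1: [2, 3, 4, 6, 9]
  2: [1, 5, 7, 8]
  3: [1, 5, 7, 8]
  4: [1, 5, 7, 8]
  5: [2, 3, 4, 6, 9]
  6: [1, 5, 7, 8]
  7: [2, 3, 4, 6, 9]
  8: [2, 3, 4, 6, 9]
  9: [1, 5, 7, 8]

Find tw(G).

A width-4 tree decomposition is:
Bags: B1 = {1, 2, 5, 7, 8}  B2 = {1, 4, 5, 7, 8}  B3 = {1, 5, 6, 7, 8}  B4 = {1, 5, 7, 8, 9}  B5 = {1, 3, 5, 7, 8}
Tree: B1–B2, B2–B3, B3–B4, B4–B5
The largest bag has 5 vertices, giving width 4; this decomposition certifies tw(G) ≤ 4. For the lower bound: the 5 vertex sets {2,8}, {4,5}, {1,6}, {7}, {9} are disjoint, each induces a connected subgraph, and every pair is joined by at least one edge of G. Contracting each set to a single vertex therefore yields K_{5} as a minor, and since treewidth is minor-monotone, tw(G) ≥ tw(K_{5}) = 4. Therefore the treewidth is 4.

4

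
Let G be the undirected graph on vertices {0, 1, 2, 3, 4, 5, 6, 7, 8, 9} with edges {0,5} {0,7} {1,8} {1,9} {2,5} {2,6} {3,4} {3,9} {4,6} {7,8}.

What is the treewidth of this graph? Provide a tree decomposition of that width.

Treewidth 2.
One such decomposition:
Bags: B1 = {2, 4, 6}  B2 = {2, 4, 5}  B3 = {0, 4, 5}  B4 = {0, 4, 7}  B5 = {4, 7, 8}  B6 = {1, 4, 8}  B7 = {1, 4, 9}  B8 = {3, 4, 9}
Tree: B1–B2, B2–B3, B3–B4, B4–B5, B5–B6, B6–B7, B7–B8

Each bag holds 3 vertices, so the decomposition has width 2, which upper-bounds the treewidth. The edges 4–6–2–5–0–7–8–1–9–3–4 form a cycle, so G is not a tree and its treewidth is at least 2. Therefore the treewidth is 2.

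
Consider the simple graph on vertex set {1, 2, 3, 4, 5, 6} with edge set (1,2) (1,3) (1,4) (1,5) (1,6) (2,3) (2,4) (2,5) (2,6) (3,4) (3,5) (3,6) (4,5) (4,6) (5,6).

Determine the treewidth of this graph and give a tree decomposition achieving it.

With just one bag of size 6, the width is 6 − 1 = 5, so tw(G) ≤ 5. For the lower bound, the 6 vertices {1, 2, 3, 4, 5, 6} are pairwise adjacent, and any tree decomposition puts a clique entirely inside one bag — forcing width ≥ 5. Therefore the treewidth is 5.

Treewidth 5.
Bags: B1 = {1, 2, 3, 4, 5, 6}
Tree: (single bag)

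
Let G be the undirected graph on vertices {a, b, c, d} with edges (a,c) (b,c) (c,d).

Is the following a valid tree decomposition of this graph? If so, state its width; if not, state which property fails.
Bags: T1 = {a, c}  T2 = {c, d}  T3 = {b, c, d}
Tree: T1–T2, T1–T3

No — bags containing vertex d are not connected in the tree.

A tree decomposition must satisfy three properties: every vertex lies in some bag; for every edge, both endpoints lie together in some bag; and for every vertex, the bags containing it form a connected subtree. Here bags containing vertex d are not connected in the tree, so the decomposition is invalid.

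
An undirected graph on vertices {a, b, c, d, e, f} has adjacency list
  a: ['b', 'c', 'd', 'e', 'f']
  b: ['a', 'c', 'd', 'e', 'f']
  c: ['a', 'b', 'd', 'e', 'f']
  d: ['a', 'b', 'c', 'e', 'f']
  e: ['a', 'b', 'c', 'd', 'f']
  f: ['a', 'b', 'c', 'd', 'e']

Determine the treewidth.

A width-5 tree decomposition is:
Bags: B1 = {a, b, c, d, e, f}
Tree: (single bag)
A single bag containing all 6 vertices is trivially a valid decomposition of width 5. For the lower bound, the 6 vertices {a, b, c, d, e, f} are pairwise adjacent, and any tree decomposition puts a clique entirely inside one bag — forcing width ≥ 5. Hence tw(G) = 5 exactly.

5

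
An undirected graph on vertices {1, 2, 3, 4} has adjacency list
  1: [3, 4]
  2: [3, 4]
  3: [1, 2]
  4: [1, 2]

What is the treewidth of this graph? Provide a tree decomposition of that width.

Treewidth 2.
One optimal decomposition is:
Bags: B1 = {1, 2, 4}  B2 = {1, 2, 3}
Tree: B1–B2

Every bag has size at most 3, so the width is 3 − 1 = 2 and tw(G) ≤ 2. The edges 1–4–2–3–1 form a cycle, so G is not a tree and its treewidth is at least 2. Hence tw(G) = 2 exactly.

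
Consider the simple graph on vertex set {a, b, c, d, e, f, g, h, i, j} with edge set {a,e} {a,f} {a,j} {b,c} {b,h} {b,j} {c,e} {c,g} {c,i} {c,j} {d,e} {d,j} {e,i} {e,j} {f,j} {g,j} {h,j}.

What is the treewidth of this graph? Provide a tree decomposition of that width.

Treewidth 2.
One optimal decomposition is:
Bags: B1 = {b, c, j}  B2 = {c, e, j}  B3 = {b, h, j}  B4 = {c, g, j}  B5 = {d, e, j}  B6 = {a, e, j}  B7 = {a, f, j}  B8 = {c, e, i}
Tree: B1–B2, B1–B3, B1–B4, B2–B5, B2–B6, B6–B7, B2–B8

Every bag has size at most 3, so the width is 3 − 1 = 2 and tw(G) ≤ 2. Conversely, {d, e, j} is a clique of size 3, and the vertices of any clique must share a bag in every tree decomposition; so some bag has ≥ 3 vertices and tw(G) ≥ 2. The upper and lower bounds meet at 2, so that is the treewidth.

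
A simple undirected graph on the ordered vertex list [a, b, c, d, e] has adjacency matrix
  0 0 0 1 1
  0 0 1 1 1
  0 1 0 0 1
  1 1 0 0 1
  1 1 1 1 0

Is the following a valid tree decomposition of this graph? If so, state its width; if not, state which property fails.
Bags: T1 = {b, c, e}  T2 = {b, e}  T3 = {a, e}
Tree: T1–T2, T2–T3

No — vertex d appears in no bag.

A tree decomposition must satisfy three properties: every vertex lies in some bag; for every edge, both endpoints lie together in some bag; and for every vertex, the bags containing it form a connected subtree. Here vertex d appears in no bag, so the decomposition is invalid.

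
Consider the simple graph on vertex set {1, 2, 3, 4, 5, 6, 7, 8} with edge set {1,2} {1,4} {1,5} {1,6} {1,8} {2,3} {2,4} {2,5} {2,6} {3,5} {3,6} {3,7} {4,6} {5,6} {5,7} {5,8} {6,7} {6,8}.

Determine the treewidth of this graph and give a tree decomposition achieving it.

Treewidth 3.
One optimal decomposition is:
Bags: B1 = {2, 3, 5, 6}  B2 = {1, 2, 5, 6}  B3 = {1, 2, 4, 6}  B4 = {1, 5, 6, 8}  B5 = {3, 5, 6, 7}
Tree: B1–B2, B2–B3, B2–B4, B1–B5

Each bag holds 4 vertices, so the decomposition has width 3, which upper-bounds the treewidth. On the other hand G contains the 4-clique {1, 2, 4, 6}. A clique must lie in a single bag of any decomposition, so no decomposition can have width below 3. Combining the bounds, tw(G) = 3.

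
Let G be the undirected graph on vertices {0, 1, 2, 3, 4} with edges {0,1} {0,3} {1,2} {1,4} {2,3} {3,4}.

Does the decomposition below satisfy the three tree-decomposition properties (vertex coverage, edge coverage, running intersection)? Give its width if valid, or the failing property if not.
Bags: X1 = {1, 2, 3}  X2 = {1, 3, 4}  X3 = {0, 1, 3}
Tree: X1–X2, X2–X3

Yes; width 2.

Vertex coverage: the bags together contain {0, 1, 2, 3, 4}, the full vertex set. Edge coverage: each edge of G has both endpoints in at least one bag. Running intersection: for every vertex, the bags containing it form a connected subtree. All three properties hold, so this is a valid tree decomposition of width max|bag| − 1 = 2, and hence tw(G) ≤ 2.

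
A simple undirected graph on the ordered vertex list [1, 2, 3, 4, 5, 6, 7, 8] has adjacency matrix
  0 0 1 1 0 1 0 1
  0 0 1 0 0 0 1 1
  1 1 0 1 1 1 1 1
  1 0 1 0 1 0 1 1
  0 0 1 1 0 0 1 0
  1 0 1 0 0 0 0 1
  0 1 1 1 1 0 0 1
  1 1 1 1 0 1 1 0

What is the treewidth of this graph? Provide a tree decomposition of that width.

Treewidth 3.
One such decomposition:
Bags: B1 = {1, 3, 4, 8}  B2 = {3, 4, 7, 8}  B3 = {2, 3, 7, 8}  B4 = {1, 3, 6, 8}  B5 = {3, 4, 5, 7}
Tree: B1–B2, B2–B3, B1–B4, B2–B5

Each bag holds 4 vertices, so the decomposition has width 3, which upper-bounds the treewidth. On the other hand G contains the 4-clique {1, 3, 4, 8}. A clique must lie in a single bag of any decomposition, so no decomposition can have width below 3. The upper and lower bounds meet at 3, so that is the treewidth.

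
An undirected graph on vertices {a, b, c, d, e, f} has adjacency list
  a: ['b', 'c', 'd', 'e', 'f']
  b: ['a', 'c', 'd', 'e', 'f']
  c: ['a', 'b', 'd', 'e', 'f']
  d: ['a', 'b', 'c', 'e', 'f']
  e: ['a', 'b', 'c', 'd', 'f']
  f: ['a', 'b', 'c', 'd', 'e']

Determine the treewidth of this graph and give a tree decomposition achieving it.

A single bag containing all 6 vertices is trivially a valid decomposition of width 5. Conversely, {a, b, c, d, e, f} is a clique of size 6, and the vertices of any clique must share a bag in every tree decomposition; so some bag has ≥ 6 vertices and tw(G) ≥ 5. Hence tw(G) = 5 exactly.

Treewidth 5.
One such decomposition:
Bags: B1 = {a, b, c, d, e, f}
Tree: (single bag)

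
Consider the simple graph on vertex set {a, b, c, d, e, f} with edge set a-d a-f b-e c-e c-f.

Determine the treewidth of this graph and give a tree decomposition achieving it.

Each bag holds 2 vertices, so the decomposition has width 1, which upper-bounds the treewidth. Any graph with an edge has treewidth ≥ 1, and G has the edge d–a. Combining the bounds, tw(G) = 1.

Treewidth 1.
One such decomposition:
Bags: B1 = {a, d}  B2 = {a, f}  B3 = {c, f}  B4 = {c, e}  B5 = {b, e}
Tree: B1–B2, B2–B3, B3–B4, B4–B5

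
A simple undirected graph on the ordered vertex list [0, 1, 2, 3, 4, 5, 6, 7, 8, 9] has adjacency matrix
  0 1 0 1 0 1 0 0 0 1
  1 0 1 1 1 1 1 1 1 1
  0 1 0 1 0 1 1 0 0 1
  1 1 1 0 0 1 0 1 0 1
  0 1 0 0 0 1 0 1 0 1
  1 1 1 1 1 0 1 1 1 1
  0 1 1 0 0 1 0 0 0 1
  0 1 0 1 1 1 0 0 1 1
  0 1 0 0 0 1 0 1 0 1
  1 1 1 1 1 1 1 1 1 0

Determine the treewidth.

A width-4 tree decomposition is:
Bags: B1 = {1, 2, 3, 5, 9}  B2 = {1, 3, 5, 7, 9}  B3 = {1, 5, 7, 8, 9}  B4 = {0, 1, 3, 5, 9}  B5 = {1, 4, 5, 7, 9}  B6 = {1, 2, 5, 6, 9}
Tree: B1–B2, B2–B3, B1–B4, B2–B5, B1–B6
Every bag has size at most 5, so the width is 5 − 1 = 4 and tw(G) ≤ 4. For the lower bound, the 5 vertices {1, 5, 7, 8, 9} are pairwise adjacent, and any tree decomposition puts a clique entirely inside one bag — forcing width ≥ 4. Combining the bounds, tw(G) = 4.

4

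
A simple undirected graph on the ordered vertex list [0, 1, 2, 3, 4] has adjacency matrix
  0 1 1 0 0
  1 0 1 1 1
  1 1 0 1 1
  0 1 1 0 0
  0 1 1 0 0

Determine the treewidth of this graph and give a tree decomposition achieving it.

Treewidth 2.
Bags: B1 = {1, 2, 3}  B2 = {0, 1, 2}  B3 = {1, 2, 4}
Tree: B1–B2, B1–B3

Each bag holds 3 vertices, so the decomposition has width 2, which upper-bounds the treewidth. On the other hand G contains the 3-clique {0, 1, 2}. A clique must lie in a single bag of any decomposition, so no decomposition can have width below 2. Combining the bounds, tw(G) = 2.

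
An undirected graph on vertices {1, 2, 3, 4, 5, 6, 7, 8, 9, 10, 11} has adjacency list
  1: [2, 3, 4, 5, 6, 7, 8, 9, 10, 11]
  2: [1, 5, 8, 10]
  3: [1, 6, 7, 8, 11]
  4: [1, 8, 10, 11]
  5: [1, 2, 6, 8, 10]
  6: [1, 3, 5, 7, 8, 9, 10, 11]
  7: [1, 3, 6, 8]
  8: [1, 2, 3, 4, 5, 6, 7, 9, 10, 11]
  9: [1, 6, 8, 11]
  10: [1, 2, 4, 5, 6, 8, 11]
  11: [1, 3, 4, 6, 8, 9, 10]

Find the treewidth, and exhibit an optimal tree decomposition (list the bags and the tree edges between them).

Treewidth 4.
Bags: B1 = {1, 6, 8, 10, 11}  B2 = {1, 4, 8, 10, 11}  B3 = {1, 3, 6, 8, 11}  B4 = {1, 5, 6, 8, 10}  B5 = {1, 2, 5, 8, 10}  B6 = {1, 6, 8, 9, 11}  B7 = {1, 3, 6, 7, 8}
Tree: B1–B2, B1–B3, B1–B4, B4–B5, B3–B6, B3–B7

Every bag has size at most 5, so the width is 5 − 1 = 4 and tw(G) ≤ 4. For the lower bound, the 5 vertices {1, 2, 5, 8, 10} are pairwise adjacent, and any tree decomposition puts a clique entirely inside one bag — forcing width ≥ 4. Hence tw(G) = 4 exactly.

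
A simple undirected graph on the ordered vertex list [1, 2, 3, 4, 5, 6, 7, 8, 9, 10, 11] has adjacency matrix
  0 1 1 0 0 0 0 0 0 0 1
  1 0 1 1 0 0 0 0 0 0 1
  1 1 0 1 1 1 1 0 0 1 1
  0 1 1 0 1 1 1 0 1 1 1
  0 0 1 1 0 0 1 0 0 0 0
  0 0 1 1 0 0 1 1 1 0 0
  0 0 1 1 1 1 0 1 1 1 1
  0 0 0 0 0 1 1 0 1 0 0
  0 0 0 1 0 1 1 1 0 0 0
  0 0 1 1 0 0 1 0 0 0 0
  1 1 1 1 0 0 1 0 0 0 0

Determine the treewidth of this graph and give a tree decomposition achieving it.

Treewidth 3.
Bags: B1 = {4, 6, 7, 9}  B2 = {3, 4, 6, 7}  B3 = {6, 7, 8, 9}  B4 = {3, 4, 5, 7}  B5 = {3, 4, 7, 11}  B6 = {3, 4, 7, 10}  B7 = {2, 3, 4, 11}  B8 = {1, 2, 3, 11}
Tree: B1–B2, B1–B3, B2–B4, B4–B5, B4–B6, B5–B7, B7–B8

The largest bag has 4 vertices, giving width 3; this decomposition certifies tw(G) ≤ 3. Conversely, {6, 7, 8, 9} is a clique of size 4, and the vertices of any clique must share a bag in every tree decomposition; so some bag has ≥ 4 vertices and tw(G) ≥ 3. Hence tw(G) = 3 exactly.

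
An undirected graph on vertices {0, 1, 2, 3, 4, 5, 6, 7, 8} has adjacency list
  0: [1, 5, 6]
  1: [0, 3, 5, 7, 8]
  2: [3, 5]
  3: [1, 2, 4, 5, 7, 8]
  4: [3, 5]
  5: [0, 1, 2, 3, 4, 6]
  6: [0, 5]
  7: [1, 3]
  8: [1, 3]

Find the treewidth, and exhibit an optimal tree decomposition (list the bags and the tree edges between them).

Treewidth 2.
Bags: B1 = {1, 3, 7}  B2 = {1, 3, 5}  B3 = {2, 3, 5}  B4 = {0, 1, 5}  B5 = {1, 3, 8}  B6 = {3, 4, 5}  B7 = {0, 5, 6}
Tree: B1–B2, B2–B3, B2–B4, B1–B5, B3–B6, B4–B7

Each bag holds 3 vertices, so the decomposition has width 2, which upper-bounds the treewidth. Conversely, {0, 1, 5} is a clique of size 3, and the vertices of any clique must share a bag in every tree decomposition; so some bag has ≥ 3 vertices and tw(G) ≥ 2. Hence tw(G) = 2 exactly.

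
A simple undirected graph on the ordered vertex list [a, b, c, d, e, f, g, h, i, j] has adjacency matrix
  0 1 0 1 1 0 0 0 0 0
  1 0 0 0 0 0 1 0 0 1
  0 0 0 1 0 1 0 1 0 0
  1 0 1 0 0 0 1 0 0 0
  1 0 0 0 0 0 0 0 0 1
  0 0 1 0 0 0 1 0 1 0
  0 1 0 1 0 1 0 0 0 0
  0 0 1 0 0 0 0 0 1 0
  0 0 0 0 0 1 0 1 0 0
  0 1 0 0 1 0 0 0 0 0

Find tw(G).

2

A width-2 tree decomposition is:
Bags: B1 = {c, h, i}  B2 = {c, f, i}  B3 = {c, d, f}  B4 = {d, f, g}  B5 = {a, d, g}  B6 = {a, b, g}  B7 = {a, b, e}  B8 = {b, e, j}
Tree: B1–B2, B2–B3, B3–B4, B4–B5, B5–B6, B6–B7, B7–B8
Each bag holds 3 vertices, so the decomposition has width 2, which upper-bounds the treewidth. For the lower bound, G contains the cycle h–i–f–c–h, so G is not a forest; only forests have treewidth ≤ 1, hence tw(G) ≥ 2. Combining the bounds, tw(G) = 2.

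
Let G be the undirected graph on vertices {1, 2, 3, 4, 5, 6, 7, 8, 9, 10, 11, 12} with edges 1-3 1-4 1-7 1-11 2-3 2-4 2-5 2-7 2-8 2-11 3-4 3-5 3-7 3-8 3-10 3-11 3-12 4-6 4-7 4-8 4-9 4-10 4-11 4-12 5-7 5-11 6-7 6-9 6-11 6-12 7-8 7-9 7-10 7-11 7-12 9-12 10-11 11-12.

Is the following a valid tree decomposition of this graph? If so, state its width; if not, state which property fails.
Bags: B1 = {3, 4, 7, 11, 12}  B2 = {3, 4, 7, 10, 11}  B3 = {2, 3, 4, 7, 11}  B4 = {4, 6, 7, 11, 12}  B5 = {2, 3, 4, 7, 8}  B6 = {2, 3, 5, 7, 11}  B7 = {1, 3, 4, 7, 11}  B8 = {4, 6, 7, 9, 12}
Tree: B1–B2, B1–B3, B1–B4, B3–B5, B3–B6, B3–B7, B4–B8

Checking the three conditions: (i) the bags cover all of {1, 2, 3, 4, 5, 6, 7, 8, 9, 10, 11, 12}; (ii) for each edge, some bag contains both endpoints; (iii) the bags containing any fixed vertex form a subtree. All hold, so the decomposition is valid with width 5 − 1 = 4.

Yes; width 4.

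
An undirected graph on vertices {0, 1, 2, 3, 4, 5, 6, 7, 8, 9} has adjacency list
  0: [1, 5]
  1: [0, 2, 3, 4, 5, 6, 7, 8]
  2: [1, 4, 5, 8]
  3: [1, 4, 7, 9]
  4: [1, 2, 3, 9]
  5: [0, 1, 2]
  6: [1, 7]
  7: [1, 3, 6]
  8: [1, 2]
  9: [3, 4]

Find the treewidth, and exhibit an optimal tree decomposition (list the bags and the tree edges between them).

Treewidth 2.
One such decomposition:
Bags: B1 = {1, 3, 4}  B2 = {3, 4, 9}  B3 = {1, 2, 4}  B4 = {1, 2, 8}  B5 = {1, 2, 5}  B6 = {0, 1, 5}  B7 = {1, 3, 7}  B8 = {1, 6, 7}
Tree: B1–B2, B1–B3, B3–B4, B3–B5, B5–B6, B1–B7, B7–B8

Every bag has size at most 3, so the width is 3 − 1 = 2 and tw(G) ≤ 2. For the lower bound, the 3 vertices {0, 1, 5} are pairwise adjacent, and any tree decomposition puts a clique entirely inside one bag — forcing width ≥ 2. Therefore the treewidth is 2.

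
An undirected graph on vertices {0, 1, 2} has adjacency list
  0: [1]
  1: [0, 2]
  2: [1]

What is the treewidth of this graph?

1

A width-1 tree decomposition is:
Bags: B1 = {1, 2}  B2 = {0, 1}
Tree: B1–B2
Every bag has size at most 2, so the width is 2 − 1 = 1 and tw(G) ≤ 1. G has an edge, so its treewidth is at least 1. Hence tw(G) = 1 exactly.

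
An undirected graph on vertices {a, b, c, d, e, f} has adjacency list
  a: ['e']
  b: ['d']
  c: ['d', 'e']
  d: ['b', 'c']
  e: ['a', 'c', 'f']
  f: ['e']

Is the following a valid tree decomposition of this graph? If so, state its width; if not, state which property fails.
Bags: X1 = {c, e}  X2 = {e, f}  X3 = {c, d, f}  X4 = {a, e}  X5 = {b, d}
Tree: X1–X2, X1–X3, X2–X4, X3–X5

A tree decomposition must satisfy three properties: every vertex lies in some bag; for every edge, both endpoints lie together in some bag; and for every vertex, the bags containing it form a connected subtree. Here bags containing vertex f are not connected in the tree, so the decomposition is invalid.

No — bags containing vertex f are not connected in the tree.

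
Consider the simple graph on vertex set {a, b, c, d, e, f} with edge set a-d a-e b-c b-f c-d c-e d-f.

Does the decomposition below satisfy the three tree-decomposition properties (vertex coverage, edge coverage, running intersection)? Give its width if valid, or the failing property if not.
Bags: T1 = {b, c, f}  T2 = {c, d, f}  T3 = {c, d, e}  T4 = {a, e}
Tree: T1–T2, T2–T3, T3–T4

No — edge (d,a) lies in no bag.

A tree decomposition must satisfy three properties: every vertex lies in some bag; for every edge, both endpoints lie together in some bag; and for every vertex, the bags containing it form a connected subtree. Here edge (d,a) lies in no bag, so the decomposition is invalid.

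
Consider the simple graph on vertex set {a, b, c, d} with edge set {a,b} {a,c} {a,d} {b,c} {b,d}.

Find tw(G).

A width-2 tree decomposition is:
Bags: B1 = {a, b, c}  B2 = {a, b, d}
Tree: B1–B2
Each bag holds 3 vertices, so the decomposition has width 2, which upper-bounds the treewidth. On the other hand G contains the 3-clique {a, b, d}. A clique must lie in a single bag of any decomposition, so no decomposition can have width below 2. Combining the bounds, tw(G) = 2.

2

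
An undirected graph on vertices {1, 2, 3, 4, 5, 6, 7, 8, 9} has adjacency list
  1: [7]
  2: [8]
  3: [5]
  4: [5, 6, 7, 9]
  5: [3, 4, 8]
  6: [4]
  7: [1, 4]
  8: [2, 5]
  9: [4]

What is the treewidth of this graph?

A width-1 tree decomposition is:
Bags: B1 = {4, 5}  B2 = {5, 8}  B3 = {2, 8}  B4 = {4, 9}  B5 = {4, 7}  B6 = {3, 5}  B7 = {4, 6}  B8 = {1, 7}
Tree: B1–B2, B2–B3, B1–B4, B4–B5, B2–B6, B5–B7, B5–B8
Every bag has size at most 2, so the width is 2 − 1 = 1 and tw(G) ≤ 1. Any graph with an edge has treewidth ≥ 1, and G has the edge 4–5. Combining the bounds, tw(G) = 1.

1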